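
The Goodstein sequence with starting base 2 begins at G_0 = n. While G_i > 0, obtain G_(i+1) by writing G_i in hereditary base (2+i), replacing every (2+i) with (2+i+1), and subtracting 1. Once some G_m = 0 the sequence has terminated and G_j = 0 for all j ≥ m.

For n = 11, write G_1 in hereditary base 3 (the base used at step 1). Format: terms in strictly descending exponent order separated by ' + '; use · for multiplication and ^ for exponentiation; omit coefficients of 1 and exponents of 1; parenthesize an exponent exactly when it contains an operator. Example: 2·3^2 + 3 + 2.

(0) 11|_2 = 2^(2 + 1) + 2 + 1 ↦ 3^(3 + 1) + 3 + 1|_3 = 85 ⇒ 84
(1) 84|_3 = 3^(3 + 1) + 3 ↦ 4^(4 + 1) + 4|_4 = 1028 ⇒ 1027

3^(3 + 1) + 3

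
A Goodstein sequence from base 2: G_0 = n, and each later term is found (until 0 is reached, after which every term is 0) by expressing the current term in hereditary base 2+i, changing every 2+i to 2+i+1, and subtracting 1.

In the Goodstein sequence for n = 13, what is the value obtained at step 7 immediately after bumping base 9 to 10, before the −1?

100000003326

base 2: 13 = 2^(2 + 1) + 2^2 + 1; at 3: 3^(3 + 1) + 3^3 + 1 = 109; next = 108
base 3: 108 = 3^(3 + 1) + 3^3; at 4: 4^(4 + 1) + 4^4 = 1280; next = 1279
base 4: 1279 = 4^(4 + 1) + 3·4^3 + 3·4^2 + 3·4 + 3; at 5: 5^(5 + 1) + 3·5^3 + 3·5^2 + 3·5 + 3 = 16093; next = 16092
base 5: 16092 = 5^(5 + 1) + 3·5^3 + 3·5^2 + 3·5 + 2; at 6: 6^(6 + 1) + 3·6^3 + 3·6^2 + 3·6 + 2 = 280712; next = 280711
base 6: 280711 = 6^(6 + 1) + 3·6^3 + 3·6^2 + 3·6 + 1; at 7: 7^(7 + 1) + 3·7^3 + 3·7^2 + 3·7 + 1 = 5765999; next = 5765998
base 7: 5765998 = 7^(7 + 1) + 3·7^3 + 3·7^2 + 3·7; at 8: 8^(8 + 1) + 3·8^3 + 3·8^2 + 3·8 = 134219480; next = 134219479
base 8: 134219479 = 8^(8 + 1) + 3·8^3 + 3·8^2 + 2·8 + 7; at 9: 9^(9 + 1) + 3·9^3 + 3·9^2 + 2·9 + 7 = 3486786856; next = 3486786855
base 9: 3486786855 = 9^(9 + 1) + 3·9^3 + 3·9^2 + 2·9 + 6; at 10: 10^(10 + 1) + 3·10^3 + 3·10^2 + 2·10 + 6 = 100000003326; next = 100000003325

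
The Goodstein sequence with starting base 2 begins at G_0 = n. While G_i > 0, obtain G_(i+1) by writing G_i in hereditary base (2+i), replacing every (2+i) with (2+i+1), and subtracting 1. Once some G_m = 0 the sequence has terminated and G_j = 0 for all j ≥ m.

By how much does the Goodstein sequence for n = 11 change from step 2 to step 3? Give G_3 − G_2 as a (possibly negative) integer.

14600

base 2: 11 = 2^(2 + 1) + 2 + 1; at 3: 3^(3 + 1) + 3 + 1 = 85; next = 84
base 3: 84 = 3^(3 + 1) + 3; at 4: 4^(4 + 1) + 4 = 1028; next = 1027
base 4: 1027 = 4^(4 + 1) + 3; at 5: 5^(5 + 1) + 3 = 15628; next = 15627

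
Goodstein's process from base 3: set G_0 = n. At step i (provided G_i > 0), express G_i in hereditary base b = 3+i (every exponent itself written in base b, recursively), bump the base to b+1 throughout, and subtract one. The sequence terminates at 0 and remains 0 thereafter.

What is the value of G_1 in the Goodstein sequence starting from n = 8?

9

step 0: 8 = 2·3 + 2; sub 4 for 3: 2·4 + 2; = 10; G_1 = 10−1 = 9
step 1: 9 = 2·4 + 1; sub 5 for 4: 2·5 + 1; = 11; G_2 = 11−1 = 10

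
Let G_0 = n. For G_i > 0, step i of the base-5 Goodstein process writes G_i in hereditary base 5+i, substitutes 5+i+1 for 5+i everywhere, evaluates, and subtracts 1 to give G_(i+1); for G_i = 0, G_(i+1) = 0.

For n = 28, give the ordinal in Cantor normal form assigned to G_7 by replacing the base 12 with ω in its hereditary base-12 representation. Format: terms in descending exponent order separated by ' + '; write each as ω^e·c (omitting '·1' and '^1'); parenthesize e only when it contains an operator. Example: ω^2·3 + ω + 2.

(0) 28|_5 = 5^2 + 3 ↦ 6^2 + 3|_6 = 39 ⇒ 38
(1) 38|_6 = 6^2 + 2 ↦ 7^2 + 2|_7 = 51 ⇒ 50
(2) 50|_7 = 7^2 + 1 ↦ 8^2 + 1|_8 = 65 ⇒ 64
(3) 64|_8 = 8^2 ↦ 9^2|_9 = 81 ⇒ 80
(4) 80|_9 = 8·9 + 8 ↦ 8·10 + 8|_10 = 88 ⇒ 87
(5) 87|_10 = 8·10 + 7 ↦ 8·11 + 7|_11 = 95 ⇒ 94
(6) 94|_11 = 8·11 + 6 ↦ 8·12 + 6|_12 = 102 ⇒ 101

ω·8 + 5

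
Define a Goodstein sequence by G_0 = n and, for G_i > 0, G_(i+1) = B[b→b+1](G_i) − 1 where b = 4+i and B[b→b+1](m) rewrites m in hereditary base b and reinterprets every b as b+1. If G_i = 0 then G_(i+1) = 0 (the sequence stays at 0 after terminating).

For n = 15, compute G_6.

25

base 4: 15 = 3·4 + 3; at 5: 3·5 + 3 = 18; next = 17
base 5: 17 = 3·5 + 2; at 6: 3·6 + 2 = 20; next = 19
base 6: 19 = 3·6 + 1; at 7: 3·7 + 1 = 22; next = 21
base 7: 21 = 3·7; at 8: 3·8 = 24; next = 23
base 8: 23 = 2·8 + 7; at 9: 2·9 + 7 = 25; next = 24
base 9: 24 = 2·9 + 6; at 10: 2·10 + 6 = 26; next = 25
base 10: 25 = 2·10 + 5; at 11: 2·11 + 5 = 27; next = 26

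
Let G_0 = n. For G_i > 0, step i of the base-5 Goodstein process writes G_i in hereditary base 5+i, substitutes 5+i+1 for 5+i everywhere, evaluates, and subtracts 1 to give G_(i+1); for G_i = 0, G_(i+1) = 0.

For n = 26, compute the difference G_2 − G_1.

12

G_0=26  [base 5] 5^2 + 1  →[5↦6]→  6^2 + 1 = 37  −1 ⇒ G_1=36
G_1=36  [base 6] 6^2  →[6↦7]→  7^2 = 49  −1 ⇒ G_2=48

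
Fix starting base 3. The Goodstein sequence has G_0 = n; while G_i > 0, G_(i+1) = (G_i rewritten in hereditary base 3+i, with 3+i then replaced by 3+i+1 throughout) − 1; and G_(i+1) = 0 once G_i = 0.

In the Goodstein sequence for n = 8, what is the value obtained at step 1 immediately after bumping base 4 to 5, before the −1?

11

8 —HB3→ 2·3 + 2 —bump→ 2·4 + 2 = 10 —(−1)→ 9
9 —HB4→ 2·4 + 1 —bump→ 2·5 + 1 = 11 —(−1)→ 10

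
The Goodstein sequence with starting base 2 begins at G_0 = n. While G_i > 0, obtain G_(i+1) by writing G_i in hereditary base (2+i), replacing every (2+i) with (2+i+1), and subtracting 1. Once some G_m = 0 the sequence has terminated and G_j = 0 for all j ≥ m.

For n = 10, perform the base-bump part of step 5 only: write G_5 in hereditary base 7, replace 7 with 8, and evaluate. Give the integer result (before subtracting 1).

84073324

step 0: 10 = 2^(2 + 1) + 2; sub 3 for 2: 3^(3 + 1) + 3; = 84; G_1 = 84−1 = 83
step 1: 83 = 3^(3 + 1) + 2; sub 4 for 3: 4^(4 + 1) + 2; = 1026; G_2 = 1026−1 = 1025
step 2: 1025 = 4^(4 + 1) + 1; sub 5 for 4: 5^(5 + 1) + 1; = 15626; G_3 = 15626−1 = 15625
step 3: 15625 = 5^(5 + 1); sub 6 for 5: 6^(6 + 1); = 279936; G_4 = 279936−1 = 279935
step 4: 279935 = 5·6^6 + 5·6^5 + 5·6^4 + 5·6^3 + 5·6^2 + 5·6 + 5; sub 7 for 6: 5·7^7 + 5·7^5 + 5·7^4 + 5·7^3 + 5·7^2 + 5·7 + 5; = 4215755; G_5 = 4215755−1 = 4215754
step 5: 4215754 = 5·7^7 + 5·7^5 + 5·7^4 + 5·7^3 + 5·7^2 + 5·7 + 4; sub 8 for 7: 5·8^8 + 5·8^5 + 5·8^4 + 5·8^3 + 5·8^2 + 5·8 + 4; = 84073324; G_6 = 84073324−1 = 84073323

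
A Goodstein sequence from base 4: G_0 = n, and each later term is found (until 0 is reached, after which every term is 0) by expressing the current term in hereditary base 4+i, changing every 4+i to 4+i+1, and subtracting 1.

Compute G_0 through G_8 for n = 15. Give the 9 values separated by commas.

15, 17, 19, 21, 23, 24, 25, 26, 27

base 4: 15 = 3·4 + 3; at 5: 3·5 + 3 = 18; next = 17
base 5: 17 = 3·5 + 2; at 6: 3·6 + 2 = 20; next = 19
base 6: 19 = 3·6 + 1; at 7: 3·7 + 1 = 22; next = 21
base 7: 21 = 3·7; at 8: 3·8 = 24; next = 23
base 8: 23 = 2·8 + 7; at 9: 2·9 + 7 = 25; next = 24
base 9: 24 = 2·9 + 6; at 10: 2·10 + 6 = 26; next = 25
base 10: 25 = 2·10 + 5; at 11: 2·11 + 5 = 27; next = 26
base 11: 26 = 2·11 + 4; at 12: 2·12 + 4 = 28; next = 27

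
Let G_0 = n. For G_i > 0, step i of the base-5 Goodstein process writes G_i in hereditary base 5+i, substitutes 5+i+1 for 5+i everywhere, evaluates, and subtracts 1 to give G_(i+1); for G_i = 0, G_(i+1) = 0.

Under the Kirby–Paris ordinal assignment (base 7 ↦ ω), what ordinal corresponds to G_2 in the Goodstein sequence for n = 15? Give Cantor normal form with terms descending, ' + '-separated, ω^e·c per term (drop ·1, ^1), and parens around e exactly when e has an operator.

ω·2 + 4

G_0 = 15. HB_5(15) = 3·5. Bump = 18. G_1 = 17.
G_1 = 17. HB_6(17) = 2·6 + 5. Bump = 19. G_2 = 18.
G_2 = 18. HB_7(18) = 2·7 + 4. Bump = 20. G_3 = 19.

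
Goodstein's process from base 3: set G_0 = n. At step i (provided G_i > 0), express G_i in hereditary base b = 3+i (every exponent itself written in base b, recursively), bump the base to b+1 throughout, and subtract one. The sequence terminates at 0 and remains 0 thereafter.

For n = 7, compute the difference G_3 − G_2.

base 3: 7 = 2·3 + 1; at 4: 2·4 + 1 = 9; next = 8
base 4: 8 = 2·4; at 5: 2·5 = 10; next = 9
base 5: 9 = 5 + 4; at 6: 6 + 4 = 10; next = 9

0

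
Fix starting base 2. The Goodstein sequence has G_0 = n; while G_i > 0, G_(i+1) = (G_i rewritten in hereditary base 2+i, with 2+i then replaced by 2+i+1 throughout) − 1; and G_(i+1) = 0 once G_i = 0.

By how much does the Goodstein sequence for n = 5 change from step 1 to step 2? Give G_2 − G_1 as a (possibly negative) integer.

228

5 —HB2→ 2^2 + 1 —bump→ 3^3 + 1 = 28 —(−1)→ 27
27 —HB3→ 3^3 —bump→ 4^4 = 256 —(−1)→ 255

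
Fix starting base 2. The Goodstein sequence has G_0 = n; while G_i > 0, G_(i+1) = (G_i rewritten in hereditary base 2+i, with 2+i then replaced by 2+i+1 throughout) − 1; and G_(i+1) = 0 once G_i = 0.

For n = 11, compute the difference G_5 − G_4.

5484864

[0] 11 ≡ 2^(2 + 1) + 2 + 1 (base 2). Lift 3: 85. −1: 84.
[1] 84 ≡ 3^(3 + 1) + 3 (base 3). Lift 4: 1028. −1: 1027.
[2] 1027 ≡ 4^(4 + 1) + 3 (base 4). Lift 5: 15628. −1: 15627.
[3] 15627 ≡ 5^(5 + 1) + 2 (base 5). Lift 6: 279938. −1: 279937.
[4] 279937 ≡ 6^(6 + 1) + 1 (base 6). Lift 7: 5764802. −1: 5764801.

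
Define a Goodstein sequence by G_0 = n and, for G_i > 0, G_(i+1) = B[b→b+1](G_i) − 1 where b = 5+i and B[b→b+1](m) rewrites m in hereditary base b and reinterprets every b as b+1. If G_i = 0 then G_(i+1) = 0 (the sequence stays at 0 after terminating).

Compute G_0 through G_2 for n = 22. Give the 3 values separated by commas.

22, 25, 28

[0] 22 ≡ 4·5 + 2 (base 5). Lift 6: 26. −1: 25.
[1] 25 ≡ 4·6 + 1 (base 6). Lift 7: 29. −1: 28.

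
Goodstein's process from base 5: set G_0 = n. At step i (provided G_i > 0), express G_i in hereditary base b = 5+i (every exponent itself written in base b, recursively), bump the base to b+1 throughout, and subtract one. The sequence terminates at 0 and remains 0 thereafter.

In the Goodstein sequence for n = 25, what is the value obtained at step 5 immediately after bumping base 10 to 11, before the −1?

G_0 = 25. HB_5(25) = 5^2. Bump = 36. G_1 = 35.
G_1 = 35. HB_6(35) = 5·6 + 5. Bump = 40. G_2 = 39.
G_2 = 39. HB_7(39) = 5·7 + 4. Bump = 44. G_3 = 43.
G_3 = 43. HB_8(43) = 5·8 + 3. Bump = 48. G_4 = 47.
G_4 = 47. HB_9(47) = 5·9 + 2. Bump = 52. G_5 = 51.
G_5 = 51. HB_10(51) = 5·10 + 1. Bump = 56. G_6 = 55.

56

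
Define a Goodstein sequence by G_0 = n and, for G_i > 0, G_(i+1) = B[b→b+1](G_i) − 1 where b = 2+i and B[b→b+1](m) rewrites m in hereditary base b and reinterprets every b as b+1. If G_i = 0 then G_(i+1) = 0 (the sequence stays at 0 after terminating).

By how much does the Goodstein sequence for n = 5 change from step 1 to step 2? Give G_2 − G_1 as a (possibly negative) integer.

step 0: 5 = 2^2 + 1; sub 3 for 2: 3^3 + 1; = 28; G_1 = 28−1 = 27
step 1: 27 = 3^3; sub 4 for 3: 4^4; = 256; G_2 = 256−1 = 255

228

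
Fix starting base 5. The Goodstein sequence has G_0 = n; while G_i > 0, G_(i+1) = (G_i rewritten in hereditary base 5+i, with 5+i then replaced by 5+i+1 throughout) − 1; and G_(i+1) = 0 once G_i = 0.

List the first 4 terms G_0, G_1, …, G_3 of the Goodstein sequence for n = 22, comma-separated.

22, 25, 28, 31

G_0 = 22. HB_5(22) = 4·5 + 2. Bump = 26. G_1 = 25.
G_1 = 25. HB_6(25) = 4·6 + 1. Bump = 29. G_2 = 28.
G_2 = 28. HB_7(28) = 4·7. Bump = 32. G_3 = 31.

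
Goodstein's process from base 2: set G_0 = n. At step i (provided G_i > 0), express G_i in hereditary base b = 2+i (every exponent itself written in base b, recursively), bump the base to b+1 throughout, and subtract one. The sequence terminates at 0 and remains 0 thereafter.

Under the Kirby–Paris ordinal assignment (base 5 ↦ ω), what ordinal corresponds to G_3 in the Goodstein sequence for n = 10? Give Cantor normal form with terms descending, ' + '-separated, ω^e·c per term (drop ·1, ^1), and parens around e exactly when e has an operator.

G_0=10  [base 2] 2^(2 + 1) + 2  →[2↦3]→  3^(3 + 1) + 3 = 84  −1 ⇒ G_1=83
G_1=83  [base 3] 3^(3 + 1) + 2  →[3↦4]→  4^(4 + 1) + 2 = 1026  −1 ⇒ G_2=1025
G_2=1025  [base 4] 4^(4 + 1) + 1  →[4↦5]→  5^(5 + 1) + 1 = 15626  −1 ⇒ G_3=15625

ω^(ω + 1)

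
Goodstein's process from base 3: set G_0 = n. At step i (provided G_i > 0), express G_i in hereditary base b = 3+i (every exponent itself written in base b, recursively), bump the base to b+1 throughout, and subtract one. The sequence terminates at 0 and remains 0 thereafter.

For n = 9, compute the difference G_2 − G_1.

2

step 0: 9 = 3^2; sub 4 for 3: 4^2; = 16; G_1 = 16−1 = 15
step 1: 15 = 3·4 + 3; sub 5 for 4: 3·5 + 3; = 18; G_2 = 18−1 = 17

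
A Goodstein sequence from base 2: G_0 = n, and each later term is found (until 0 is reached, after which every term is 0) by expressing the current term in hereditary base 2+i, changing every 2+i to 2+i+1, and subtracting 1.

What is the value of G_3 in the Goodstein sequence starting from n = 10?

step 0: 10 = 2^(2 + 1) + 2; sub 3 for 2: 3^(3 + 1) + 3; = 84; G_1 = 84−1 = 83
step 1: 83 = 3^(3 + 1) + 2; sub 4 for 3: 4^(4 + 1) + 2; = 1026; G_2 = 1026−1 = 1025
step 2: 1025 = 4^(4 + 1) + 1; sub 5 for 4: 5^(5 + 1) + 1; = 15626; G_3 = 15626−1 = 15625

15625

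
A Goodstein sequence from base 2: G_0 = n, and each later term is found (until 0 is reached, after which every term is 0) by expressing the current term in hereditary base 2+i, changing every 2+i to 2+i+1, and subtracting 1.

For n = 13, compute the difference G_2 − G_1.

1171

G_0 = 13. HB_2(13) = 2^(2 + 1) + 2^2 + 1. Bump = 109. G_1 = 108.
G_1 = 108. HB_3(108) = 3^(3 + 1) + 3^3. Bump = 1280. G_2 = 1279.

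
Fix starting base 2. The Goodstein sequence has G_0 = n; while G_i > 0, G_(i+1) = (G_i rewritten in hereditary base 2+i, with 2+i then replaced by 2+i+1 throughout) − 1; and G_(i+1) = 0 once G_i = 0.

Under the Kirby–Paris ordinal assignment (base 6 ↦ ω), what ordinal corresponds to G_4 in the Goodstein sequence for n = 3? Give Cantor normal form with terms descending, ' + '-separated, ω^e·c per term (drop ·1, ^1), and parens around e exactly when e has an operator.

1

G_0 = 3. HB_2(3) = 2 + 1. Bump = 4. G_1 = 3.
G_1 = 3. HB_3(3) = 3. Bump = 4. G_2 = 3.
G_2 = 3. HB_4(3) = 3. Bump = 3. G_3 = 2.
G_3 = 2. HB_5(2) = 2. Bump = 2. G_4 = 1.
G_4 = 1. HB_6(1) = 1. Bump = 1. G_5 = 0.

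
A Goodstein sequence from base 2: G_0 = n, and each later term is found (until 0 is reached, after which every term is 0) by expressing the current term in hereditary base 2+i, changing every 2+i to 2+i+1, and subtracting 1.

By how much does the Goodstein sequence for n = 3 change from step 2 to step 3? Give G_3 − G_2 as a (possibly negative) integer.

[0] 3 ≡ 2 + 1 (base 2). Lift 3: 4. −1: 3.
[1] 3 ≡ 3 (base 3). Lift 4: 4. −1: 3.
[2] 3 ≡ 3 (base 4). Lift 5: 3. −1: 2.

-1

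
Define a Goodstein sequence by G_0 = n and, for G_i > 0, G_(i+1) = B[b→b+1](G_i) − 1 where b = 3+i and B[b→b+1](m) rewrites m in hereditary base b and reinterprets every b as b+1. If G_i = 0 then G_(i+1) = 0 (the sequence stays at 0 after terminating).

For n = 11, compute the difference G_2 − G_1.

(0) 11|_3 = 3^2 + 2 ↦ 4^2 + 2|_4 = 18 ⇒ 17
(1) 17|_4 = 4^2 + 1 ↦ 5^2 + 1|_5 = 26 ⇒ 25

8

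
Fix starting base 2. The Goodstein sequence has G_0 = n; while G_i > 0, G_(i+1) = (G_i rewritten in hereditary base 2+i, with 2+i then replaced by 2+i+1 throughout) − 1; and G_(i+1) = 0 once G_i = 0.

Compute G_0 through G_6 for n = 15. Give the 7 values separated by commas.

i=0: 15 = 2^(2 + 1) + 2^2 + 2 + 1 (b=2); 2→3: 3^(3 + 1) + 3^3 + 3 + 1 = 112; 112−1 = 111
i=1: 111 = 3^(3 + 1) + 3^3 + 3 (b=3); 3→4: 4^(4 + 1) + 4^4 + 4 = 1284; 1284−1 = 1283
i=2: 1283 = 4^(4 + 1) + 4^4 + 3 (b=4); 4→5: 5^(5 + 1) + 5^5 + 3 = 18753; 18753−1 = 18752
i=3: 18752 = 5^(5 + 1) + 5^5 + 2 (b=5); 5→6: 6^(6 + 1) + 6^6 + 2 = 326594; 326594−1 = 326593
i=4: 326593 = 6^(6 + 1) + 6^6 + 1 (b=6); 6→7: 7^(7 + 1) + 7^7 + 1 = 6588345; 6588345−1 = 6588344
i=5: 6588344 = 7^(7 + 1) + 7^7 (b=7); 7→8: 8^(8 + 1) + 8^8 = 150994944; 150994944−1 = 150994943

15, 111, 1283, 18752, 326593, 6588344, 150994943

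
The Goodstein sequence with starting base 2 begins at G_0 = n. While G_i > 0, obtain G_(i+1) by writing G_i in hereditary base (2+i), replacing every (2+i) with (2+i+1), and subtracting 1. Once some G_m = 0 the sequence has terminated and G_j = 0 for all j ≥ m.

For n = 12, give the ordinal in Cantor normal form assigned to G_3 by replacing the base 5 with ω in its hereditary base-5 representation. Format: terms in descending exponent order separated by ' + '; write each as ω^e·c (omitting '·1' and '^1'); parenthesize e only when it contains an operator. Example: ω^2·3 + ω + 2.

ω^(ω + 1) + ω^2·2 + ω·2

G_0 = 12. HB_2(12) = 2^(2 + 1) + 2^2. Bump = 108. G_1 = 107.
G_1 = 107. HB_3(107) = 3^(3 + 1) + 2·3^2 + 2·3 + 2. Bump = 1066. G_2 = 1065.
G_2 = 1065. HB_4(1065) = 4^(4 + 1) + 2·4^2 + 2·4 + 1. Bump = 15686. G_3 = 15685.
G_3 = 15685. HB_5(15685) = 5^(5 + 1) + 2·5^2 + 2·5. Bump = 280020. G_4 = 280019.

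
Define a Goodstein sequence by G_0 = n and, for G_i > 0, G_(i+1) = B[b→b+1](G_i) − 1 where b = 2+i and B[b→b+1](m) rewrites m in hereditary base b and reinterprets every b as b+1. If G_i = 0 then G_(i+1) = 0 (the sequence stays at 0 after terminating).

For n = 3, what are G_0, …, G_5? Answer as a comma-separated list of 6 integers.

3, 3, 3, 2, 1, 0

[0] 3 ≡ 2 + 1 (base 2). Lift 3: 4. −1: 3.
[1] 3 ≡ 3 (base 3). Lift 4: 4. −1: 3.
[2] 3 ≡ 3 (base 4). Lift 5: 3. −1: 2.
[3] 2 ≡ 2 (base 5). Lift 6: 2. −1: 1.
[4] 1 ≡ 1 (base 6). Lift 7: 1. −1: 0.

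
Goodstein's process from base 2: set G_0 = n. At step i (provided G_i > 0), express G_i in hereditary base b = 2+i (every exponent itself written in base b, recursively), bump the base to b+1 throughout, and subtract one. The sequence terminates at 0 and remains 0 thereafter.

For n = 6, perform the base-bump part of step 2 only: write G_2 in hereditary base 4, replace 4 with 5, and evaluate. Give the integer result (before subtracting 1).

3126

step 0: 6 = 2^2 + 2; sub 3 for 2: 3^3 + 3; = 30; G_1 = 30−1 = 29
step 1: 29 = 3^3 + 2; sub 4 for 3: 4^4 + 2; = 258; G_2 = 258−1 = 257
step 2: 257 = 4^4 + 1; sub 5 for 4: 5^5 + 1; = 3126; G_3 = 3126−1 = 3125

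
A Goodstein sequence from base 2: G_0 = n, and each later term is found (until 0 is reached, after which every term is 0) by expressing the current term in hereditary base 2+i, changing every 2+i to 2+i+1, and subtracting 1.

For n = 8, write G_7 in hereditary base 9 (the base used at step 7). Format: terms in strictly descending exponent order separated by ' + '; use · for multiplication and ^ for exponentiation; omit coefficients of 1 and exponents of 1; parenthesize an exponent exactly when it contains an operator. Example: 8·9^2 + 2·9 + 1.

G_0=8  [base 2] 2^(2 + 1)  →[2↦3]→  3^(3 + 1) = 81  −1 ⇒ G_1=80
G_1=80  [base 3] 2·3^3 + 2·3^2 + 2·3 + 2  →[3↦4]→  2·4^4 + 2·4^2 + 2·4 + 2 = 554  −1 ⇒ G_2=553
G_2=553  [base 4] 2·4^4 + 2·4^2 + 2·4 + 1  →[4↦5]→  2·5^5 + 2·5^2 + 2·5 + 1 = 6311  −1 ⇒ G_3=6310
G_3=6310  [base 5] 2·5^5 + 2·5^2 + 2·5  →[5↦6]→  2·6^6 + 2·6^2 + 2·6 = 93396  −1 ⇒ G_4=93395
G_4=93395  [base 6] 2·6^6 + 2·6^2 + 6 + 5  →[6↦7]→  2·7^7 + 2·7^2 + 7 + 5 = 1647196  −1 ⇒ G_5=1647195
G_5=1647195  [base 7] 2·7^7 + 2·7^2 + 7 + 4  →[7↦8]→  2·8^8 + 2·8^2 + 8 + 4 = 33554572  −1 ⇒ G_6=33554571
G_6=33554571  [base 8] 2·8^8 + 2·8^2 + 8 + 3  →[8↦9]→  2·9^9 + 2·9^2 + 9 + 3 = 774841152  −1 ⇒ G_7=774841151

2·9^9 + 2·9^2 + 9 + 2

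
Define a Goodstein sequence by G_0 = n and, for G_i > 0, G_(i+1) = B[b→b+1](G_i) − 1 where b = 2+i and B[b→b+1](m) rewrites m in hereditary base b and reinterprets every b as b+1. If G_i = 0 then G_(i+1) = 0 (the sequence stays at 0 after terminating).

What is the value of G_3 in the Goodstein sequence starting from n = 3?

2

G_0=3  [base 2] 2 + 1  →[2↦3]→  3 + 1 = 4  −1 ⇒ G_1=3
G_1=3  [base 3] 3  →[3↦4]→  4 = 4  −1 ⇒ G_2=3
G_2=3  [base 4] 3  →[4↦5]→  3 = 3  −1 ⇒ G_3=2
G_3=2  [base 5] 2  →[5↦6]→  2 = 2  −1 ⇒ G_4=1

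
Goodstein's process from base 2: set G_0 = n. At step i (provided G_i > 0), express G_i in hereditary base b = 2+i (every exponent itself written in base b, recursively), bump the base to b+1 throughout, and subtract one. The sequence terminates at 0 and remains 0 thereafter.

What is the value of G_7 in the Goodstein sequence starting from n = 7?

7 —HB2→ 2^2 + 2 + 1 —bump→ 3^3 + 3 + 1 = 31 —(−1)→ 30
30 —HB3→ 3^3 + 3 —bump→ 4^4 + 4 = 260 —(−1)→ 259
259 —HB4→ 4^4 + 3 —bump→ 5^5 + 3 = 3128 —(−1)→ 3127
3127 —HB5→ 5^5 + 2 —bump→ 6^6 + 2 = 46658 —(−1)→ 46657
46657 —HB6→ 6^6 + 1 —bump→ 7^7 + 1 = 823544 —(−1)→ 823543
823543 —HB7→ 7^7 —bump→ 8^8 = 16777216 —(−1)→ 16777215
16777215 —HB8→ 7·8^7 + 7·8^6 + 7·8^5 + 7·8^4 + 7·8^3 + 7·8^2 + 7·8 + 7 —bump→ 7·9^7 + 7·9^6 + 7·9^5 + 7·9^4 + 7·9^3 + 7·9^2 + 7·9 + 7 = 37665880 —(−1)→ 37665879

37665879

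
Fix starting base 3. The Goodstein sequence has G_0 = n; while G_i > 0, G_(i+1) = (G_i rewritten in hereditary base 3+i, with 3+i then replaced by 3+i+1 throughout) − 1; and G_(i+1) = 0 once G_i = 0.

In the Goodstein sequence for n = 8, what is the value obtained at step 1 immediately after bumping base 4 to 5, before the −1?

step 0: 8 = 2·3 + 2; sub 4 for 3: 2·4 + 2; = 10; G_1 = 10−1 = 9
step 1: 9 = 2·4 + 1; sub 5 for 4: 2·5 + 1; = 11; G_2 = 11−1 = 10

11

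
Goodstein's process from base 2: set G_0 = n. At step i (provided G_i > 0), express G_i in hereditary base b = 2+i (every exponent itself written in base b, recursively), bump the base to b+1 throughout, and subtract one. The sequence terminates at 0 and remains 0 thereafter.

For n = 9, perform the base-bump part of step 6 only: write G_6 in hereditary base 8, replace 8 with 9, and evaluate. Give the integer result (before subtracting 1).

base 2: 9 = 2^(2 + 1) + 1; at 3: 3^(3 + 1) + 1 = 82; next = 81
base 3: 81 = 3^(3 + 1); at 4: 4^(4 + 1) = 1024; next = 1023
base 4: 1023 = 3·4^4 + 3·4^3 + 3·4^2 + 3·4 + 3; at 5: 3·5^5 + 3·5^3 + 3·5^2 + 3·5 + 3 = 9843; next = 9842
base 5: 9842 = 3·5^5 + 3·5^3 + 3·5^2 + 3·5 + 2; at 6: 3·6^6 + 3·6^3 + 3·6^2 + 3·6 + 2 = 140744; next = 140743
base 6: 140743 = 3·6^6 + 3·6^3 + 3·6^2 + 3·6 + 1; at 7: 3·7^7 + 3·7^3 + 3·7^2 + 3·7 + 1 = 2471827; next = 2471826
base 7: 2471826 = 3·7^7 + 3·7^3 + 3·7^2 + 3·7; at 8: 3·8^8 + 3·8^3 + 3·8^2 + 3·8 = 50333400; next = 50333399
base 8: 50333399 = 3·8^8 + 3·8^3 + 3·8^2 + 2·8 + 7; at 9: 3·9^9 + 3·9^3 + 3·9^2 + 2·9 + 7 = 1162263922; next = 1162263921

1162263922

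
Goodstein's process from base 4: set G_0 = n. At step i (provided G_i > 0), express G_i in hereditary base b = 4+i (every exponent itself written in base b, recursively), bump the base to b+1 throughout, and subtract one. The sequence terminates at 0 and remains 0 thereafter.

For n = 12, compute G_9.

19

base 4: 12 = 3·4; at 5: 3·5 = 15; next = 14
base 5: 14 = 2·5 + 4; at 6: 2·6 + 4 = 16; next = 15
base 6: 15 = 2·6 + 3; at 7: 2·7 + 3 = 17; next = 16
base 7: 16 = 2·7 + 2; at 8: 2·8 + 2 = 18; next = 17
base 8: 17 = 2·8 + 1; at 9: 2·9 + 1 = 19; next = 18
base 9: 18 = 2·9; at 10: 2·10 = 20; next = 19
base 10: 19 = 10 + 9; at 11: 11 + 9 = 20; next = 19
base 11: 19 = 11 + 8; at 12: 12 + 8 = 20; next = 19
base 12: 19 = 12 + 7; at 13: 13 + 7 = 20; next = 19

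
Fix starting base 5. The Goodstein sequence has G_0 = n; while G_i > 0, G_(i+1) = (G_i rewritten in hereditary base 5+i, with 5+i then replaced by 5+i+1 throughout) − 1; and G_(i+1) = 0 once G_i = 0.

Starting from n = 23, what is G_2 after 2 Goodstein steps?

29

G_0=23  [base 5] 4·5 + 3  →[5↦6]→  4·6 + 3 = 27  −1 ⇒ G_1=26
G_1=26  [base 6] 4·6 + 2  →[6↦7]→  4·7 + 2 = 30  −1 ⇒ G_2=29
G_2=29  [base 7] 4·7 + 1  →[7↦8]→  4·8 + 1 = 33  −1 ⇒ G_3=32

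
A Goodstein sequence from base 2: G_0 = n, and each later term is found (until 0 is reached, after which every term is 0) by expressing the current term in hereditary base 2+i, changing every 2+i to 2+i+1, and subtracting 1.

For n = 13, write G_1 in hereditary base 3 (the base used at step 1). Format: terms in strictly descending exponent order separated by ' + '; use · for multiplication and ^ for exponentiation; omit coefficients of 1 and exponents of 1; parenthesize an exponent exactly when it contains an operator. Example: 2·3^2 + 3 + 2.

(0) 13|_2 = 2^(2 + 1) + 2^2 + 1 ↦ 3^(3 + 1) + 3^3 + 1|_3 = 109 ⇒ 108
(1) 108|_3 = 3^(3 + 1) + 3^3 ↦ 4^(4 + 1) + 4^4|_4 = 1280 ⇒ 1279

3^(3 + 1) + 3^3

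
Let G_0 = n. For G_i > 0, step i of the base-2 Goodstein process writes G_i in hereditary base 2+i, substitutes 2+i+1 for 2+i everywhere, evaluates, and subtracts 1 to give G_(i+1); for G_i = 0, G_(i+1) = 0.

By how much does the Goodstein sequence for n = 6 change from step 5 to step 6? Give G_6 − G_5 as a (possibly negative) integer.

89204

6 —HB2→ 2^2 + 2 —bump→ 3^3 + 3 = 30 —(−1)→ 29
29 —HB3→ 3^3 + 2 —bump→ 4^4 + 2 = 258 —(−1)→ 257
257 —HB4→ 4^4 + 1 —bump→ 5^5 + 1 = 3126 —(−1)→ 3125
3125 —HB5→ 5^5 —bump→ 6^6 = 46656 —(−1)→ 46655
46655 —HB6→ 5·6^5 + 5·6^4 + 5·6^3 + 5·6^2 + 5·6 + 5 —bump→ 5·7^5 + 5·7^4 + 5·7^3 + 5·7^2 + 5·7 + 5 = 98040 —(−1)→ 98039
98039 —HB7→ 5·7^5 + 5·7^4 + 5·7^3 + 5·7^2 + 5·7 + 4 —bump→ 5·8^5 + 5·8^4 + 5·8^3 + 5·8^2 + 5·8 + 4 = 187244 —(−1)→ 187243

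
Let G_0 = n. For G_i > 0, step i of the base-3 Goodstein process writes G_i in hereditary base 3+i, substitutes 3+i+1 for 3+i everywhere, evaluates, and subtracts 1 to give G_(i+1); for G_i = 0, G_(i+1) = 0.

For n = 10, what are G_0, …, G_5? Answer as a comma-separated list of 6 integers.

(0) 10|_3 = 3^2 + 1 ↦ 4^2 + 1|_4 = 17 ⇒ 16
(1) 16|_4 = 4^2 ↦ 5^2|_5 = 25 ⇒ 24
(2) 24|_5 = 4·5 + 4 ↦ 4·6 + 4|_6 = 28 ⇒ 27
(3) 27|_6 = 4·6 + 3 ↦ 4·7 + 3|_7 = 31 ⇒ 30
(4) 30|_7 = 4·7 + 2 ↦ 4·8 + 2|_8 = 34 ⇒ 33

10, 16, 24, 27, 30, 33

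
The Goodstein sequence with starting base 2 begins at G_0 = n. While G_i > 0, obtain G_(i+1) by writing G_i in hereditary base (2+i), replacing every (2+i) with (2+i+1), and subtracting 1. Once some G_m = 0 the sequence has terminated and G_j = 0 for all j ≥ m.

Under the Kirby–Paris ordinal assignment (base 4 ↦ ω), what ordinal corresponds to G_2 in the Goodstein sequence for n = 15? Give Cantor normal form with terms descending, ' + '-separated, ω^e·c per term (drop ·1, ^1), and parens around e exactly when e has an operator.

15 —HB2→ 2^(2 + 1) + 2^2 + 2 + 1 —bump→ 3^(3 + 1) + 3^3 + 3 + 1 = 112 —(−1)→ 111
111 —HB3→ 3^(3 + 1) + 3^3 + 3 —bump→ 4^(4 + 1) + 4^4 + 4 = 1284 —(−1)→ 1283
1283 —HB4→ 4^(4 + 1) + 4^4 + 3 —bump→ 5^(5 + 1) + 5^5 + 3 = 18753 —(−1)→ 18752

ω^(ω + 1) + ω^ω + 3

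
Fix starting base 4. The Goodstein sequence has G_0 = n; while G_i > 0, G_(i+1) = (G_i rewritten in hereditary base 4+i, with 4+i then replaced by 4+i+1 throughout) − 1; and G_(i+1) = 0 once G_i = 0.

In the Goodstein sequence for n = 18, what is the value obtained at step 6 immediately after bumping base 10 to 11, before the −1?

69

18 —HB4→ 4^2 + 2 —bump→ 5^2 + 2 = 27 —(−1)→ 26
26 —HB5→ 5^2 + 1 —bump→ 6^2 + 1 = 37 —(−1)→ 36
36 —HB6→ 6^2 —bump→ 7^2 = 49 —(−1)→ 48
48 —HB7→ 6·7 + 6 —bump→ 6·8 + 6 = 54 —(−1)→ 53
53 —HB8→ 6·8 + 5 —bump→ 6·9 + 5 = 59 —(−1)→ 58
58 —HB9→ 6·9 + 4 —bump→ 6·10 + 4 = 64 —(−1)→ 63
63 —HB10→ 6·10 + 3 —bump→ 6·11 + 3 = 69 —(−1)→ 68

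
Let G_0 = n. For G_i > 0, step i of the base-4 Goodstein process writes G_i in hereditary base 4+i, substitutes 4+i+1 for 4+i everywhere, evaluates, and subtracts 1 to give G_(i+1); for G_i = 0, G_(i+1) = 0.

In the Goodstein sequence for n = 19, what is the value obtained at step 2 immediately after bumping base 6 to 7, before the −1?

G_0 = 19. HB_4(19) = 4^2 + 3. Bump = 28. G_1 = 27.
G_1 = 27. HB_5(27) = 5^2 + 2. Bump = 38. G_2 = 37.
G_2 = 37. HB_6(37) = 6^2 + 1. Bump = 50. G_3 = 49.

50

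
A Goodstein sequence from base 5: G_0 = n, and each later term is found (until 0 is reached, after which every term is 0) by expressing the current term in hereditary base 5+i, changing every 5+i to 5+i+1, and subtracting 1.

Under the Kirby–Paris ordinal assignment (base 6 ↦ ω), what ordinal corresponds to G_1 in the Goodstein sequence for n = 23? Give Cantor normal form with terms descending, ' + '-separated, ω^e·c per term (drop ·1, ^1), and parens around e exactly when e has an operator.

G_0=23  [base 5] 4·5 + 3  →[5↦6]→  4·6 + 3 = 27  −1 ⇒ G_1=26
G_1=26  [base 6] 4·6 + 2  →[6↦7]→  4·7 + 2 = 30  −1 ⇒ G_2=29

ω·4 + 2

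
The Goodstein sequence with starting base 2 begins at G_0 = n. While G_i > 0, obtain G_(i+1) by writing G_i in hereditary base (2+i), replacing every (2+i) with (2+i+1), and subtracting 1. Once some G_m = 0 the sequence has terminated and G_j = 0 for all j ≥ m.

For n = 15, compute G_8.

100077777775

step 0: 15 = 2^(2 + 1) + 2^2 + 2 + 1; sub 3 for 2: 3^(3 + 1) + 3^3 + 3 + 1; = 112; G_1 = 112−1 = 111
step 1: 111 = 3^(3 + 1) + 3^3 + 3; sub 4 for 3: 4^(4 + 1) + 4^4 + 4; = 1284; G_2 = 1284−1 = 1283
step 2: 1283 = 4^(4 + 1) + 4^4 + 3; sub 5 for 4: 5^(5 + 1) + 5^5 + 3; = 18753; G_3 = 18753−1 = 18752
step 3: 18752 = 5^(5 + 1) + 5^5 + 2; sub 6 for 5: 6^(6 + 1) + 6^6 + 2; = 326594; G_4 = 326594−1 = 326593
step 4: 326593 = 6^(6 + 1) + 6^6 + 1; sub 7 for 6: 7^(7 + 1) + 7^7 + 1; = 6588345; G_5 = 6588345−1 = 6588344
step 5: 6588344 = 7^(7 + 1) + 7^7; sub 8 for 7: 8^(8 + 1) + 8^8; = 150994944; G_6 = 150994944−1 = 150994943
step 6: 150994943 = 8^(8 + 1) + 7·8^7 + 7·8^6 + 7·8^5 + 7·8^4 + 7·8^3 + 7·8^2 + 7·8 + 7; sub 9 for 8: 9^(9 + 1) + 7·9^7 + 7·9^6 + 7·9^5 + 7·9^4 + 7·9^3 + 7·9^2 + 7·9 + 7; = 3524450281; G_7 = 3524450281−1 = 3524450280
step 7: 3524450280 = 9^(9 + 1) + 7·9^7 + 7·9^6 + 7·9^5 + 7·9^4 + 7·9^3 + 7·9^2 + 7·9 + 6; sub 10 for 9: 10^(10 + 1) + 7·10^7 + 7·10^6 + 7·10^5 + 7·10^4 + 7·10^3 + 7·10^2 + 7·10 + 6; = 100077777776; G_8 = 100077777776−1 = 100077777775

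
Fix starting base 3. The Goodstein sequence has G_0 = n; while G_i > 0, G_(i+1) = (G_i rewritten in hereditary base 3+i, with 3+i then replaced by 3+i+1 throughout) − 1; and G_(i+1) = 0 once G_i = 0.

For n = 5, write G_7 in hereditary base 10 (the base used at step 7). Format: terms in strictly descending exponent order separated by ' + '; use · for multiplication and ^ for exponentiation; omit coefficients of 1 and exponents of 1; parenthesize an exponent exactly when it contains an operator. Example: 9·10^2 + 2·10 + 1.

i=0: 5 = 3 + 2 (b=3); 3→4: 4 + 2 = 6; 6−1 = 5
i=1: 5 = 4 + 1 (b=4); 4→5: 5 + 1 = 6; 6−1 = 5
i=2: 5 = 5 (b=5); 5→6: 6 = 6; 6−1 = 5
i=3: 5 = 5 (b=6); 6→7: 5 = 5; 5−1 = 4
i=4: 4 = 4 (b=7); 7→8: 4 = 4; 4−1 = 3
i=5: 3 = 3 (b=8); 8→9: 3 = 3; 3−1 = 2
i=6: 2 = 2 (b=9); 9→10: 2 = 2; 2−1 = 1
i=7: 1 = 1 (b=10); 10→11: 1 = 1; 1−1 = 0

1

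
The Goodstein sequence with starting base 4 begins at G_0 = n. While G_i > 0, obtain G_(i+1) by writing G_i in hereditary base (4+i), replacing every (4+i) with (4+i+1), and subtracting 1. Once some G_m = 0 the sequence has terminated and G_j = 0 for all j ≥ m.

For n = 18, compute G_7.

G_0 = 18. HB_4(18) = 4^2 + 2. Bump = 27. G_1 = 26.
G_1 = 26. HB_5(26) = 5^2 + 1. Bump = 37. G_2 = 36.
G_2 = 36. HB_6(36) = 6^2. Bump = 49. G_3 = 48.
G_3 = 48. HB_7(48) = 6·7 + 6. Bump = 54. G_4 = 53.
G_4 = 53. HB_8(53) = 6·8 + 5. Bump = 59. G_5 = 58.
G_5 = 58. HB_9(58) = 6·9 + 4. Bump = 64. G_6 = 63.
G_6 = 63. HB_10(63) = 6·10 + 3. Bump = 69. G_7 = 68.
G_7 = 68. HB_11(68) = 6·11 + 2. Bump = 74. G_8 = 73.

68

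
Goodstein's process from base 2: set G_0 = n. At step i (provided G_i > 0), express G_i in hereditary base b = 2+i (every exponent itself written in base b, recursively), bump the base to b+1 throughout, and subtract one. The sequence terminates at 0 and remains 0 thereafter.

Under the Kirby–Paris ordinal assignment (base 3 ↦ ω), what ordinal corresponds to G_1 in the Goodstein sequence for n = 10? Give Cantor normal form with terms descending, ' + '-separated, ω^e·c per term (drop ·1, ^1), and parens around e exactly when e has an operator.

i=0: 10 = 2^(2 + 1) + 2 (b=2); 2→3: 3^(3 + 1) + 3 = 84; 84−1 = 83
i=1: 83 = 3^(3 + 1) + 2 (b=3); 3→4: 4^(4 + 1) + 2 = 1026; 1026−1 = 1025

ω^(ω + 1) + 2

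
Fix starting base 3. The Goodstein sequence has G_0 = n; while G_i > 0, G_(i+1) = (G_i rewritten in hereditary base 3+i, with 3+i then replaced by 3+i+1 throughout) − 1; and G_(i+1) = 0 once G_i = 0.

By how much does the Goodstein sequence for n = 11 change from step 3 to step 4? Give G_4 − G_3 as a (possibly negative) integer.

i=0: 11 = 3^2 + 2 (b=3); 3→4: 4^2 + 2 = 18; 18−1 = 17
i=1: 17 = 4^2 + 1 (b=4); 4→5: 5^2 + 1 = 26; 26−1 = 25
i=2: 25 = 5^2 (b=5); 5→6: 6^2 = 36; 36−1 = 35
i=3: 35 = 5·6 + 5 (b=6); 6→7: 5·7 + 5 = 40; 40−1 = 39

4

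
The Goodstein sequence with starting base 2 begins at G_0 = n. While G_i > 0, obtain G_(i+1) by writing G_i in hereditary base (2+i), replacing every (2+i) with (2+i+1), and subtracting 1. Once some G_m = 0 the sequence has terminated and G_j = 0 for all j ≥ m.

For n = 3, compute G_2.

base 2: 3 = 2 + 1; at 3: 3 + 1 = 4; next = 3
base 3: 3 = 3; at 4: 4 = 4; next = 3
base 4: 3 = 3; at 5: 3 = 3; next = 2

3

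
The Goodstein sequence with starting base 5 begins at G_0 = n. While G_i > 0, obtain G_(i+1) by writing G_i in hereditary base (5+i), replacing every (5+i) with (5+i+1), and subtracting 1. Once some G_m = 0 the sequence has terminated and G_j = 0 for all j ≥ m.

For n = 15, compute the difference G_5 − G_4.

1

base 5: 15 = 3·5; at 6: 3·6 = 18; next = 17
base 6: 17 = 2·6 + 5; at 7: 2·7 + 5 = 19; next = 18
base 7: 18 = 2·7 + 4; at 8: 2·8 + 4 = 20; next = 19
base 8: 19 = 2·8 + 3; at 9: 2·9 + 3 = 21; next = 20
base 9: 20 = 2·9 + 2; at 10: 2·10 + 2 = 22; next = 21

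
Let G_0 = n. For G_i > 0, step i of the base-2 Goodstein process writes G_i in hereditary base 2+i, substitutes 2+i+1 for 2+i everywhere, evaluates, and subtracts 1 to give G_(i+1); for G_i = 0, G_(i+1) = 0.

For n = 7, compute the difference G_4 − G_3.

43530

i=0: 7 = 2^2 + 2 + 1 (b=2); 2→3: 3^3 + 3 + 1 = 31; 31−1 = 30
i=1: 30 = 3^3 + 3 (b=3); 3→4: 4^4 + 4 = 260; 260−1 = 259
i=2: 259 = 4^4 + 3 (b=4); 4→5: 5^5 + 3 = 3128; 3128−1 = 3127
i=3: 3127 = 5^5 + 2 (b=5); 5→6: 6^6 + 2 = 46658; 46658−1 = 46657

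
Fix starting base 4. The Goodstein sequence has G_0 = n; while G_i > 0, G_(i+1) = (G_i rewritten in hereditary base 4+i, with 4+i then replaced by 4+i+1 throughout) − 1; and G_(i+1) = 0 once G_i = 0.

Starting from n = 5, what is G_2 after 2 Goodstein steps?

5

G_0=5  [base 4] 4 + 1  →[4↦5]→  5 + 1 = 6  −1 ⇒ G_1=5
G_1=5  [base 5] 5  →[5↦6]→  6 = 6  −1 ⇒ G_2=5
G_2=5  [base 6] 5  →[6↦7]→  5 = 5  −1 ⇒ G_3=4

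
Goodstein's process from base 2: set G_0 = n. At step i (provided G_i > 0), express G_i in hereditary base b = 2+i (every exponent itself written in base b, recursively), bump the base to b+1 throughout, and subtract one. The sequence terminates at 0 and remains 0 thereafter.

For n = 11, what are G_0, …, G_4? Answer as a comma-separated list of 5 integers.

11, 84, 1027, 15627, 279937

11 —HB2→ 2^(2 + 1) + 2 + 1 —bump→ 3^(3 + 1) + 3 + 1 = 85 —(−1)→ 84
84 —HB3→ 3^(3 + 1) + 3 —bump→ 4^(4 + 1) + 4 = 1028 —(−1)→ 1027
1027 —HB4→ 4^(4 + 1) + 3 —bump→ 5^(5 + 1) + 3 = 15628 —(−1)→ 15627
15627 —HB5→ 5^(5 + 1) + 2 —bump→ 6^(6 + 1) + 2 = 279938 —(−1)→ 279937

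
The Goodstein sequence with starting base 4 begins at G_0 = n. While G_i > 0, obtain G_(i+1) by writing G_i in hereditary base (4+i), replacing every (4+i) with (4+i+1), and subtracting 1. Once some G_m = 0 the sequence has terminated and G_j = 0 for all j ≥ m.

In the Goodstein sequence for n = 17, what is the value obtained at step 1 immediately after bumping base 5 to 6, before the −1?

36

G_0 = 17. HB_4(17) = 4^2 + 1. Bump = 26. G_1 = 25.
G_1 = 25. HB_5(25) = 5^2. Bump = 36. G_2 = 35.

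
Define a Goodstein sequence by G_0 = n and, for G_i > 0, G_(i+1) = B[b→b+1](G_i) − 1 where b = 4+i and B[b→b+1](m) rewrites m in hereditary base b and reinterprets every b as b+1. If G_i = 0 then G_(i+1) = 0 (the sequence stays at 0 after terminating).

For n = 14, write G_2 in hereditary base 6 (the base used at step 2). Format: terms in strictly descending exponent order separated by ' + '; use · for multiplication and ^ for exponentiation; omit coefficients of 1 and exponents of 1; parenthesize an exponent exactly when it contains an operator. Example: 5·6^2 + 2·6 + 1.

3·6

(0) 14|_4 = 3·4 + 2 ↦ 3·5 + 2|_5 = 17 ⇒ 16
(1) 16|_5 = 3·5 + 1 ↦ 3·6 + 1|_6 = 19 ⇒ 18
(2) 18|_6 = 3·6 ↦ 3·7|_7 = 21 ⇒ 20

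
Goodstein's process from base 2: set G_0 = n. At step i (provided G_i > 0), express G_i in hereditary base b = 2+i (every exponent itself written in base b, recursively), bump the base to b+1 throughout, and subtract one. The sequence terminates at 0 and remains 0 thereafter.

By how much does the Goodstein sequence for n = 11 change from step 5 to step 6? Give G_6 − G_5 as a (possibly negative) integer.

G_0=11  [base 2] 2^(2 + 1) + 2 + 1  →[2↦3]→  3^(3 + 1) + 3 + 1 = 85  −1 ⇒ G_1=84
G_1=84  [base 3] 3^(3 + 1) + 3  →[3↦4]→  4^(4 + 1) + 4 = 1028  −1 ⇒ G_2=1027
G_2=1027  [base 4] 4^(4 + 1) + 3  →[4↦5]→  5^(5 + 1) + 3 = 15628  −1 ⇒ G_3=15627
G_3=15627  [base 5] 5^(5 + 1) + 2  →[5↦6]→  6^(6 + 1) + 2 = 279938  −1 ⇒ G_4=279937
G_4=279937  [base 6] 6^(6 + 1) + 1  →[6↦7]→  7^(7 + 1) + 1 = 5764802  −1 ⇒ G_5=5764801
G_5=5764801  [base 7] 7^(7 + 1)  →[7↦8]→  8^(8 + 1) = 134217728  −1 ⇒ G_6=134217727

128452926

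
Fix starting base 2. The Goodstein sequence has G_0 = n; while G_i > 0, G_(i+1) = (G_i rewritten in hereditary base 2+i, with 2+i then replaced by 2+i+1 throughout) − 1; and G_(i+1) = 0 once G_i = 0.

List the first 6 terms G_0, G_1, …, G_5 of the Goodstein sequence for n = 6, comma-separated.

base 2: 6 = 2^2 + 2; at 3: 3^3 + 3 = 30; next = 29
base 3: 29 = 3^3 + 2; at 4: 4^4 + 2 = 258; next = 257
base 4: 257 = 4^4 + 1; at 5: 5^5 + 1 = 3126; next = 3125
base 5: 3125 = 5^5; at 6: 6^6 = 46656; next = 46655
base 6: 46655 = 5·6^5 + 5·6^4 + 5·6^3 + 5·6^2 + 5·6 + 5; at 7: 5·7^5 + 5·7^4 + 5·7^3 + 5·7^2 + 5·7 + 5 = 98040; next = 98039

6, 29, 257, 3125, 46655, 98039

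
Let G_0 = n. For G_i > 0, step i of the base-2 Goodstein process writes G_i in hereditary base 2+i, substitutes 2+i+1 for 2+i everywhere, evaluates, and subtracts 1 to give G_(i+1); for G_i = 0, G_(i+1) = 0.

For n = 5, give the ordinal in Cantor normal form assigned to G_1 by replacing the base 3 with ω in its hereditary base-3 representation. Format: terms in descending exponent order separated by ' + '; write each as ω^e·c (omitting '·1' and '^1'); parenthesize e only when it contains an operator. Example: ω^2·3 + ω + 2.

step 0: 5 = 2^2 + 1; sub 3 for 2: 3^3 + 1; = 28; G_1 = 28−1 = 27
step 1: 27 = 3^3; sub 4 for 3: 4^4; = 256; G_2 = 256−1 = 255

ω^ω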